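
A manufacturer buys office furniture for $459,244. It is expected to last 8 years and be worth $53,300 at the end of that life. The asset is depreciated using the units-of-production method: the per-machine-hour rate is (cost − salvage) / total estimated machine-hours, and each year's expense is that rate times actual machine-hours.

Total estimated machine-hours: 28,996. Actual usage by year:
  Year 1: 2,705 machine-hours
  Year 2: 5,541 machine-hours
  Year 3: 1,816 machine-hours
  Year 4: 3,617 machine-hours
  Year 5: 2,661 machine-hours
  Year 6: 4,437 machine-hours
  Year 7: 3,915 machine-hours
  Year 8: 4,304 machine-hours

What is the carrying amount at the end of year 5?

Depreciable base = $459,244 − $53,300 = $405,944.
Rate = $405,944 / 28,996 machine-hours = $14 per machine-hour.
Year 1: 2,705 × $14 = $37,870. Book value $421,374.
Year 2: 5,541 × $14 = $77,574. Book value $343,800.
Year 3: 1,816 × $14 = $25,424. Book value $318,376.
Year 4: 3,617 × $14 = $50,638. Book value $267,738.
Year 5: 2,661 × $14 = $37,254. Book value $230,484.

$230,484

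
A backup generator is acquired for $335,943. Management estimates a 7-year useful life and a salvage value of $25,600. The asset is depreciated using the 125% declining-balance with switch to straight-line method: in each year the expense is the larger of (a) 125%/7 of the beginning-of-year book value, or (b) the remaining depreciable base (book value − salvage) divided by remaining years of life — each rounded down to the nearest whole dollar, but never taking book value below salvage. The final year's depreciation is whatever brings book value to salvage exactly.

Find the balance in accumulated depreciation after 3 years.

Depreciable base = $335,943 − $25,600 = $310,343.
Year 1: DB = ⌊$335,943 × 125%/7⌋ = $59,989; SL = ⌊$310,343/7⌋ = $44,334 → take DB $59,989. Book value $275,954.
Year 2: DB = ⌊$275,954 × 125%/7⌋ = $49,277; SL = ⌊$250,354/6⌋ = $41,725 → take DB $49,277. Book value $226,677.
Year 3: DB = ⌊$226,677 × 125%/7⌋ = $40,478; SL = ⌊$201,077/5⌋ = $40,215 → take DB $40,478. Book value $186,199.
Accumulated through year 3 = $335,943 − $186,199 = $149,744.

$149,744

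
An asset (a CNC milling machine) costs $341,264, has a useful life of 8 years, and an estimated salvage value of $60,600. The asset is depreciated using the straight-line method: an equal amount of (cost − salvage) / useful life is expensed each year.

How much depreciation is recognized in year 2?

$35,083

Depreciable base = $341,264 − $60,600 = $280,664.
Annual expense = $280,664 / 8 = $35,083.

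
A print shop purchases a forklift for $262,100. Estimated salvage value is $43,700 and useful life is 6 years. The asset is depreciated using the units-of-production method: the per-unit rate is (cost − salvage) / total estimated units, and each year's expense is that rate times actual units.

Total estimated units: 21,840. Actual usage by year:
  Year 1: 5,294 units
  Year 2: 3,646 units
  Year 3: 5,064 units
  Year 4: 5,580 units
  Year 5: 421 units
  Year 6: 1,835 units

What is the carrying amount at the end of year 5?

$62,050

Depreciable base = $262,100 − $43,700 = $218,400.
Rate = $218,400 / 21,840 units = $10 per unit.
Year 1: 5,294 × $10 = $52,940. Book value $209,160.
Year 2: 3,646 × $10 = $36,460. Book value $172,700.
Year 3: 5,064 × $10 = $50,640. Book value $122,060.
Year 4: 5,580 × $10 = $55,800. Book value $66,260.
Year 5: 421 × $10 = $4,210. Book value $62,050.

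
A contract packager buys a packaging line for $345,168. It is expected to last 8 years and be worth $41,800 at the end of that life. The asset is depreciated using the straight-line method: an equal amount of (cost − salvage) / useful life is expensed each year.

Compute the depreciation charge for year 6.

$37,921

Depreciable base = $345,168 − $41,800 = $303,368.
Annual expense = $303,368 / 8 = $37,921.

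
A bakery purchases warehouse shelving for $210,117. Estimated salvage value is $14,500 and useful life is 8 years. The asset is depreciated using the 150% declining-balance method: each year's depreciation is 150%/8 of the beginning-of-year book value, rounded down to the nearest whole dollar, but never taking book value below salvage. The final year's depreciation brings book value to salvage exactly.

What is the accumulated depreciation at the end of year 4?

Depreciable base = $210,117 − $14,500 = $195,617.
Year 1: ⌊$210,117 × 150%/8⌋ = $39,396. Book value $170,721.
Year 2: ⌊$170,721 × 150%/8⌋ = $32,010. Book value $138,711.
Year 3: ⌊$138,711 × 150%/8⌋ = $26,008. Book value $112,703.
Year 4: ⌊$112,703 × 150%/8⌋ = $21,131. Book value $91,572.
Accumulated through year 4 = $210,117 − $91,572 = $118,545.

$118,545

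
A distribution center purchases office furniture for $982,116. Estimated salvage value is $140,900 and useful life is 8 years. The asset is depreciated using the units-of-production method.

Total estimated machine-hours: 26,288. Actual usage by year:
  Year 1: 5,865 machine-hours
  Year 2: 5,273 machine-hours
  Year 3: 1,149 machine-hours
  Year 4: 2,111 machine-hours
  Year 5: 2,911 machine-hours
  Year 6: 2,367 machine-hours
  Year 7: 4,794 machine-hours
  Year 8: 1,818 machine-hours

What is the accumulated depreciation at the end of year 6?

$629,632

Depreciable base = $982,116 − $140,900 = $841,216.
Rate = $841,216 / 26,288 machine-hours = $32 per machine-hour.
Year 1: 5,865 × $32 = $187,680. Book value $794,436.
Year 2: 5,273 × $32 = $168,736. Book value $625,700.
Year 3: 1,149 × $32 = $36,768. Book value $588,932.
Year 4: 2,111 × $32 = $67,552. Book value $521,380.
Year 5: 2,911 × $32 = $93,152. Book value $428,228.
Year 6: 2,367 × $32 = $75,744. Book value $352,484.
Accumulated through year 6 = $982,116 − $352,484 = $629,632.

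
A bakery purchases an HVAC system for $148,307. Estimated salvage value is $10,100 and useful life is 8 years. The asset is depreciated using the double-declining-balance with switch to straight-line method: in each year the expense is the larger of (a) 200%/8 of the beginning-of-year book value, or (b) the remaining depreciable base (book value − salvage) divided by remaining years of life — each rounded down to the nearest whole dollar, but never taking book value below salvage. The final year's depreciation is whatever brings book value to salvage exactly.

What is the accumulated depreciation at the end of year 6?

$121,910

Depreciable base = $148,307 − $10,100 = $138,207.
Year 1: DB = ⌊$148,307 × 200%/8⌋ = $37,076; SL = ⌊$138,207/8⌋ = $17,275 → take DB $37,076. Book value $111,231.
Year 2: DB = ⌊$111,231 × 200%/8⌋ = $27,807; SL = ⌊$101,131/7⌋ = $14,447 → take DB $27,807. Book value $83,424.
Year 3: DB = ⌊$83,424 × 200%/8⌋ = $20,856; SL = ⌊$73,324/6⌋ = $12,220 → take DB $20,856. Book value $62,568.
Year 4: DB = ⌊$62,568 × 200%/8⌋ = $15,642; SL = ⌊$52,468/5⌋ = $10,493 → take DB $15,642. Book value $46,926.
Year 5: DB = ⌊$46,926 × 200%/8⌋ = $11,731; SL = ⌊$36,826/4⌋ = $9,206 → take DB $11,731. Book value $35,195.
Year 6: DB = ⌊$35,195 × 200%/8⌋ = $8,798; SL = ⌊$25,095/3⌋ = $8,365 → take DB $8,798. Book value $26,397.
Accumulated through year 6 = $148,307 − $26,397 = $121,910.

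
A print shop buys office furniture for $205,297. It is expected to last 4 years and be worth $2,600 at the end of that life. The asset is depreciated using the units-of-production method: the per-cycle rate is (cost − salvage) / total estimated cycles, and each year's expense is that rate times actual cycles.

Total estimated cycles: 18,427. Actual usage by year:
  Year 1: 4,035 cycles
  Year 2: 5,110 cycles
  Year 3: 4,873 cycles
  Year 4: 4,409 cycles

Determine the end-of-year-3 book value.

$51,099

Depreciable base = $205,297 − $2,600 = $202,697.
Rate = $202,697 / 18,427 cycles = $11 per cycle.
Year 1: 4,035 × $11 = $44,385. Book value $160,912.
Year 2: 5,110 × $11 = $56,210. Book value $104,702.
Year 3: 4,873 × $11 = $53,603. Book value $51,099.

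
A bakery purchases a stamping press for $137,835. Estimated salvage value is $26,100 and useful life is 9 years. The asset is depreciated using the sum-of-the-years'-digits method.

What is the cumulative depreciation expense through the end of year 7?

Depreciable base = $137,835 − $26,100 = $111,735.
Sum of the years' digits = 9+8+7+6+5+4+3+2+1 = 45.
Year 1: $111,735 × 9/45 = $22,347. Book value $115,488.
Year 2: $111,735 × 8/45 = $19,864. Book value $95,624.
Year 3: $111,735 × 7/45 = $17,381. Book value $78,243.
Year 4: $111,735 × 6/45 = $14,898. Book value $63,345.
Year 5: $111,735 × 5/45 = $12,415. Book value $50,930.
Year 6: $111,735 × 4/45 = $9,932. Book value $40,998.
Year 7: $111,735 × 3/45 = $7,449. Book value $33,549.
Accumulated through year 7 = $137,835 − $33,549 = $104,286.

$104,286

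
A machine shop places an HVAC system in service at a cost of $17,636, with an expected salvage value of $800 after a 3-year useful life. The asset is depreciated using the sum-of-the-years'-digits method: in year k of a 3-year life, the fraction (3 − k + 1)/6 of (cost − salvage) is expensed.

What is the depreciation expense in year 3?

$2,806

Depreciable base = $17,636 − $800 = $16,836.
Sum of the years' digits = 3+2+1 = 6.
Year 1: $16,836 × 3/6 = $8,418. Book value $9,218.
Year 2: $16,836 × 2/6 = $5,612. Book value $3,606.
Year 3: $16,836 × 1/6 = $2,806. Book value $800.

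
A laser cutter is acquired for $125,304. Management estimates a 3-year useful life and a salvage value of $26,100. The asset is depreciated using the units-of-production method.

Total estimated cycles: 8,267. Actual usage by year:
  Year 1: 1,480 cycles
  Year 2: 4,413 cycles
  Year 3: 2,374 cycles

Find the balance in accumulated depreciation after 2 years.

Depreciable base = $125,304 − $26,100 = $99,204.
Rate = $99,204 / 8,267 cycles = $12 per cycle.
Year 1: 1,480 × $12 = $17,760. Book value $107,544.
Year 2: 4,413 × $12 = $52,956. Book value $54,588.
Accumulated through year 2 = $125,304 − $54,588 = $70,716.

$70,716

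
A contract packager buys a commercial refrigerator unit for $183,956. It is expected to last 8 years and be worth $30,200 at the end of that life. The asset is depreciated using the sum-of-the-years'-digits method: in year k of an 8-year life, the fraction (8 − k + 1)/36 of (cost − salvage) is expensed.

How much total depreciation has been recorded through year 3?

$89,691

Depreciable base = $183,956 − $30,200 = $153,756.
Sum of the years' digits = 8+7+6+5+4+3+2+1 = 36.
Year 1: $153,756 × 8/36 = $34,168. Book value $149,788.
Year 2: $153,756 × 7/36 = $29,897. Book value $119,891.
Year 3: $153,756 × 6/36 = $25,626. Book value $94,265.
Accumulated through year 3 = $183,956 − $94,265 = $89,691.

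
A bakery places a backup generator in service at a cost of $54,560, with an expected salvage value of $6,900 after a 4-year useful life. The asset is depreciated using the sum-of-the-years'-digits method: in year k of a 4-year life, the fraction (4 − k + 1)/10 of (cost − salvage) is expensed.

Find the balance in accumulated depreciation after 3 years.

$42,894

Depreciable base = $54,560 − $6,900 = $47,660.
Sum of the years' digits = 4+3+2+1 = 10.
Year 1: $47,660 × 4/10 = $19,064. Book value $35,496.
Year 2: $47,660 × 3/10 = $14,298. Book value $21,198.
Year 3: $47,660 × 2/10 = $9,532. Book value $11,666.
Accumulated through year 3 = $54,560 − $11,666 = $42,894.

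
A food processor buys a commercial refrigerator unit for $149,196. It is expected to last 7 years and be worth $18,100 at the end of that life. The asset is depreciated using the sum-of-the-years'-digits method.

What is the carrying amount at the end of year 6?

$22,782

Depreciable base = $149,196 − $18,100 = $131,096.
Sum of the years' digits = 7+6+5+4+3+2+1 = 28.
Year 1: $131,096 × 7/28 = $32,774. Book value $116,422.
Year 2: $131,096 × 6/28 = $28,092. Book value $88,330.
Year 3: $131,096 × 5/28 = $23,410. Book value $64,920.
Year 4: $131,096 × 4/28 = $18,728. Book value $46,192.
Year 5: $131,096 × 3/28 = $14,046. Book value $32,146.
Year 6: $131,096 × 2/28 = $9,364. Book value $22,782.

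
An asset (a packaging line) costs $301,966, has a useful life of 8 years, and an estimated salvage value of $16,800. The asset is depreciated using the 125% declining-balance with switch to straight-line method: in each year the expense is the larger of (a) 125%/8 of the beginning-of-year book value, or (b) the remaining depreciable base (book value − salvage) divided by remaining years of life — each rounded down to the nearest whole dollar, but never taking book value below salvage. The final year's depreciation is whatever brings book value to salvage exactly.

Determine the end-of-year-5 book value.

Depreciable base = $301,966 − $16,800 = $285,166.
Year 1: DB = ⌊$301,966 × 125%/8⌋ = $47,182; SL = ⌊$285,166/8⌋ = $35,645 → take DB $47,182. Book value $254,784.
Year 2: DB = ⌊$254,784 × 125%/8⌋ = $39,810; SL = ⌊$237,984/7⌋ = $33,997 → take DB $39,810. Book value $214,974.
Year 3: DB = ⌊$214,974 × 125%/8⌋ = $33,589; SL = ⌊$198,174/6⌋ = $33,029 → take DB $33,589. Book value $181,385.
Year 4: DB = ⌊$181,385 × 125%/8⌋ = $28,341; SL = ⌊$164,585/5⌋ = $32,917 → take SL $32,917. Book value $148,468.
Year 5: DB = ⌊$148,468 × 125%/8⌋ = $23,198; SL = ⌊$131,668/4⌋ = $32,917 → take SL $32,917. Book value $115,551.

$115,551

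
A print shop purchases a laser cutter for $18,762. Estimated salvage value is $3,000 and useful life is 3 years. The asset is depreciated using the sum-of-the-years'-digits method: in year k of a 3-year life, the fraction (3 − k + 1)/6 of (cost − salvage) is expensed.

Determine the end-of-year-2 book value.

$5,627

Depreciable base = $18,762 − $3,000 = $15,762.
Sum of the years' digits = 3+2+1 = 6.
Year 1: $15,762 × 3/6 = $7,881. Book value $10,881.
Year 2: $15,762 × 2/6 = $5,254. Book value $5,627.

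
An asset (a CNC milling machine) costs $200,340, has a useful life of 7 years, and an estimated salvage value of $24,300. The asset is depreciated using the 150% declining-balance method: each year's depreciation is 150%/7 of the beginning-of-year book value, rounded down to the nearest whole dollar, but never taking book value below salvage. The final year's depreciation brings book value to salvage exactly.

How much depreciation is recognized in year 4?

$20,823

Depreciable base = $200,340 − $24,300 = $176,040.
Year 1: ⌊$200,340 × 150%/7⌋ = $42,930. Book value $157,410.
Year 2: ⌊$157,410 × 150%/7⌋ = $33,730. Book value $123,680.
Year 3: ⌊$123,680 × 150%/7⌋ = $26,502. Book value $97,178.
Year 4: ⌊$97,178 × 150%/7⌋ = $20,823. Book value $76,355.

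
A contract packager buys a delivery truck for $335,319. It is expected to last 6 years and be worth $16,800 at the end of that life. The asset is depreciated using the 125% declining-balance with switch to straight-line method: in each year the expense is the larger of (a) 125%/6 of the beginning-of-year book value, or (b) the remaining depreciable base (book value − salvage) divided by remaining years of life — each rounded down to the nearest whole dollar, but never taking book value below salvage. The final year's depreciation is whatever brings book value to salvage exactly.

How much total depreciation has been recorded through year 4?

Depreciable base = $335,319 − $16,800 = $318,519.
Year 1: DB = ⌊$335,319 × 125%/6⌋ = $69,858; SL = ⌊$318,519/6⌋ = $53,086 → take DB $69,858. Book value $265,461.
Year 2: DB = ⌊$265,461 × 125%/6⌋ = $55,304; SL = ⌊$248,661/5⌋ = $49,732 → take DB $55,304. Book value $210,157.
Year 3: DB = ⌊$210,157 × 125%/6⌋ = $43,782; SL = ⌊$193,357/4⌋ = $48,339 → take SL $48,339. Book value $161,818.
Year 4: DB = ⌊$161,818 × 125%/6⌋ = $33,712; SL = ⌊$145,018/3⌋ = $48,339 → take SL $48,339. Book value $113,479.
Accumulated through year 4 = $335,319 − $113,479 = $221,840.

$221,840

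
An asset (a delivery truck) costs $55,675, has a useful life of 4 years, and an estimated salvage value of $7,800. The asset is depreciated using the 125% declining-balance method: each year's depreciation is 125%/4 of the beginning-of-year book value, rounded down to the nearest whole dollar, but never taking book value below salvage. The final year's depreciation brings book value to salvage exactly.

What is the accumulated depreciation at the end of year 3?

Depreciable base = $55,675 − $7,800 = $47,875.
Year 1: ⌊$55,675 × 125%/4⌋ = $17,398. Book value $38,277.
Year 2: ⌊$38,277 × 125%/4⌋ = $11,961. Book value $26,316.
Year 3: ⌊$26,316 × 125%/4⌋ = $8,223. Book value $18,093.
Accumulated through year 3 = $55,675 − $18,093 = $37,582.

$37,582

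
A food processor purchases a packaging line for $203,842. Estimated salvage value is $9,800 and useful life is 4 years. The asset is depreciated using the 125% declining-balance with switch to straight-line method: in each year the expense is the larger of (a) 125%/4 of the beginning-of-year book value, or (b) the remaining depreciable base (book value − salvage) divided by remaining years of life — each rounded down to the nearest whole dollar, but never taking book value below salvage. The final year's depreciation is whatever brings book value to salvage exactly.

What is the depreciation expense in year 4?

Depreciable base = $203,842 − $9,800 = $194,042.
Year 1: DB = ⌊$203,842 × 125%/4⌋ = $63,700; SL = ⌊$194,042/4⌋ = $48,510 → take DB $63,700. Book value $140,142.
Year 2: DB = ⌊$140,142 × 125%/4⌋ = $43,794; SL = ⌊$130,342/3⌋ = $43,447 → take DB $43,794. Book value $96,348.
Year 3: DB = ⌊$96,348 × 125%/4⌋ = $30,108; SL = ⌊$86,548/2⌋ = $43,274 → take SL $43,274. Book value $53,074.
Year 4 (final): $53,074 − $9,800 = $43,274. Book value $9,800.

$43,274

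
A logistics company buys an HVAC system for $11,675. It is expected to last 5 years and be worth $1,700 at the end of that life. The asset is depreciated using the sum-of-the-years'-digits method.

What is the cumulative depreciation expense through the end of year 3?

$7,980

Depreciable base = $11,675 − $1,700 = $9,975.
Sum of the years' digits = 5+4+3+2+1 = 15.
Year 1: $9,975 × 5/15 = $3,325. Book value $8,350.
Year 2: $9,975 × 4/15 = $2,660. Book value $5,690.
Year 3: $9,975 × 3/15 = $1,995. Book value $3,695.
Accumulated through year 3 = $11,675 − $3,695 = $7,980.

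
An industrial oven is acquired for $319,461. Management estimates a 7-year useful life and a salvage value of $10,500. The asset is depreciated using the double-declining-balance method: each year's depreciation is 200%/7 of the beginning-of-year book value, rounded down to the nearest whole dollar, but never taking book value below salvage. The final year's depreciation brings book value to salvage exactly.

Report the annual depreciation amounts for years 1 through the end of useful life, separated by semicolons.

Depreciable base = $319,461 − $10,500 = $308,961.
Year 1: ⌊$319,461 × 200%/7⌋ = $91,274. Book value $228,187.
Year 2: ⌊$228,187 × 200%/7⌋ = $65,196. Book value $162,991.
Year 3: ⌊$162,991 × 200%/7⌋ = $46,568. Book value $116,423.
Year 4: ⌊$116,423 × 200%/7⌋ = $33,263. Book value $83,160.
Year 5: ⌊$83,160 × 200%/7⌋ = $23,760. Book value $59,400.
Year 6: ⌊$59,400 × 200%/7⌋ = $16,971. Book value $42,429.
Year 7 (final): $42,429 − $10,500 = $31,929. Book value $10,500.

$91,274; $65,196; $46,568; $33,263; $23,760; $16,971; $31,929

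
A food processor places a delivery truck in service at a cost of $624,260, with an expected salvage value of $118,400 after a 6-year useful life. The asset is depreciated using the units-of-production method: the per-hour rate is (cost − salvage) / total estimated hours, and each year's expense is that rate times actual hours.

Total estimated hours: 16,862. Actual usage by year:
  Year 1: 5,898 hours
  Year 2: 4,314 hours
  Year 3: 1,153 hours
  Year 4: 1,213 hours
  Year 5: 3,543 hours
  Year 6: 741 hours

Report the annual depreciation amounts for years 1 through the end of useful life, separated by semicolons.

$176,940; $129,420; $34,590; $36,390; $106,290; $22,230

Depreciable base = $624,260 − $118,400 = $505,860.
Rate = $505,860 / 16,862 hours = $30 per hour.
Year 1: 5,898 × $30 = $176,940. Book value $447,320.
Year 2: 4,314 × $30 = $129,420. Book value $317,900.
Year 3: 1,153 × $30 = $34,590. Book value $283,310.
Year 4: 1,213 × $30 = $36,390. Book value $246,920.
Year 5: 3,543 × $30 = $106,290. Book value $140,630.
Year 6: 741 × $30 = $22,230. Book value $118,400.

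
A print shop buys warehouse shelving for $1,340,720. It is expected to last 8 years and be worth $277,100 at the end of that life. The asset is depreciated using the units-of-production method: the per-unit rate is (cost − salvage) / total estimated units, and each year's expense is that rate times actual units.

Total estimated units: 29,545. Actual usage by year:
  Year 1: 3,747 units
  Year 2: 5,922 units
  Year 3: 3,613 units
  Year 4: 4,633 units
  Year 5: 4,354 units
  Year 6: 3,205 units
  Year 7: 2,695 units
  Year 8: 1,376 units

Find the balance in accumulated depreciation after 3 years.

$478,152

Depreciable base = $1,340,720 − $277,100 = $1,063,620.
Rate = $1,063,620 / 29,545 units = $36 per unit.
Year 1: 3,747 × $36 = $134,892. Book value $1,205,828.
Year 2: 5,922 × $36 = $213,192. Book value $992,636.
Year 3: 3,613 × $36 = $130,068. Book value $862,568.
Accumulated through year 3 = $1,340,720 − $862,568 = $478,152.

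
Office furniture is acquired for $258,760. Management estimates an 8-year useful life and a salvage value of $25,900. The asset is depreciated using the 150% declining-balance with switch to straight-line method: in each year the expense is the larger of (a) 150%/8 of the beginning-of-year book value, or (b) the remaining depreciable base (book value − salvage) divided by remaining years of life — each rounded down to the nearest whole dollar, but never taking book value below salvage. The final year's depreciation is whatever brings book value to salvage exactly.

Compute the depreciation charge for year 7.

$21,718

Depreciable base = $258,760 − $25,900 = $232,860.
Year 1: DB = ⌊$258,760 × 150%/8⌋ = $48,517; SL = ⌊$232,860/8⌋ = $29,107 → take DB $48,517. Book value $210,243.
Year 2: DB = ⌊$210,243 × 150%/8⌋ = $39,420; SL = ⌊$184,343/7⌋ = $26,334 → take DB $39,420. Book value $170,823.
Year 3: DB = ⌊$170,823 × 150%/8⌋ = $32,029; SL = ⌊$144,923/6⌋ = $24,153 → take DB $32,029. Book value $138,794.
Year 4: DB = ⌊$138,794 × 150%/8⌋ = $26,023; SL = ⌊$112,894/5⌋ = $22,578 → take DB $26,023. Book value $112,771.
Year 5: DB = ⌊$112,771 × 150%/8⌋ = $21,144; SL = ⌊$86,871/4⌋ = $21,717 → take SL $21,717. Book value $91,054.
Year 6: DB = ⌊$91,054 × 150%/8⌋ = $17,072; SL = ⌊$65,154/3⌋ = $21,718 → take SL $21,718. Book value $69,336.
Year 7: DB = ⌊$69,336 × 150%/8⌋ = $13,000; SL = ⌊$43,436/2⌋ = $21,718 → take SL $21,718. Book value $47,618.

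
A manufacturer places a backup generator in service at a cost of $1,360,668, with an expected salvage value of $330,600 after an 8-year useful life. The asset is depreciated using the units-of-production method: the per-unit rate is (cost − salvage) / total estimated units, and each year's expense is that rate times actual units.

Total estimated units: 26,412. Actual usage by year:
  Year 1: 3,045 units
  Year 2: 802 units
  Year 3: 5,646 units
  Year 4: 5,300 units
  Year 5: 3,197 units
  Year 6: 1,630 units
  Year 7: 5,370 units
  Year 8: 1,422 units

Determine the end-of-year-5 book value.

$659,058

Depreciable base = $1,360,668 − $330,600 = $1,030,068.
Rate = $1,030,068 / 26,412 units = $39 per unit.
Year 1: 3,045 × $39 = $118,755. Book value $1,241,913.
Year 2: 802 × $39 = $31,278. Book value $1,210,635.
Year 3: 5,646 × $39 = $220,194. Book value $990,441.
Year 4: 5,300 × $39 = $206,700. Book value $783,741.
Year 5: 3,197 × $39 = $124,683. Book value $659,058.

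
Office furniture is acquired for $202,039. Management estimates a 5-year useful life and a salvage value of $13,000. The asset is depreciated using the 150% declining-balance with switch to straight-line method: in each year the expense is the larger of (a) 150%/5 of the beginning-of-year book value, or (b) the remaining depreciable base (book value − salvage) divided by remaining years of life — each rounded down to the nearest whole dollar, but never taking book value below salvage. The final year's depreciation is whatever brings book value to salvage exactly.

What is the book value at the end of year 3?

Depreciable base = $202,039 − $13,000 = $189,039.
Year 1: DB = ⌊$202,039 × 150%/5⌋ = $60,611; SL = ⌊$189,039/5⌋ = $37,807 → take DB $60,611. Book value $141,428.
Year 2: DB = ⌊$141,428 × 150%/5⌋ = $42,428; SL = ⌊$128,428/4⌋ = $32,107 → take DB $42,428. Book value $99,000.
Year 3: DB = ⌊$99,000 × 150%/5⌋ = $29,700; SL = ⌊$86,000/3⌋ = $28,666 → take DB $29,700. Book value $69,300.

$69,300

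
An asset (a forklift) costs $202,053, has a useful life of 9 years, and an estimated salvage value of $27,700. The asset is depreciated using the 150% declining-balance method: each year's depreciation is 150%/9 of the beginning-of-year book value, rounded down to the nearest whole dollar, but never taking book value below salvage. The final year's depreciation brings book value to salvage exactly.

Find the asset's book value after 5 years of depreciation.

$81,202

Depreciable base = $202,053 − $27,700 = $174,353.
Year 1: ⌊$202,053 × 150%/9⌋ = $33,675. Book value $168,378.
Year 2: ⌊$168,378 × 150%/9⌋ = $28,063. Book value $140,315.
Year 3: ⌊$140,315 × 150%/9⌋ = $23,385. Book value $116,930.
Year 4: ⌊$116,930 × 150%/9⌋ = $19,488. Book value $97,442.
Year 5: ⌊$97,442 × 150%/9⌋ = $16,240. Book value $81,202.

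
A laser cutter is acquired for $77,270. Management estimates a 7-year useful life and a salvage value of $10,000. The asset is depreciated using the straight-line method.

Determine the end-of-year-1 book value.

$67,660

Depreciable base = $77,270 − $10,000 = $67,270.
Annual expense = $67,270 / 7 = $9,610.
End of year 1: book value $67,660.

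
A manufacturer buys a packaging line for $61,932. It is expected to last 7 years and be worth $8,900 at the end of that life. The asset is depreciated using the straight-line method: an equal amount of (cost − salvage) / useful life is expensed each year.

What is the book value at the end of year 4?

$31,628

Depreciable base = $61,932 − $8,900 = $53,032.
Annual expense = $53,032 / 7 = $7,576.
End of year 1: book value $54,356.
End of year 2: book value $46,780.
End of year 3: book value $39,204.
End of year 4: book value $31,628.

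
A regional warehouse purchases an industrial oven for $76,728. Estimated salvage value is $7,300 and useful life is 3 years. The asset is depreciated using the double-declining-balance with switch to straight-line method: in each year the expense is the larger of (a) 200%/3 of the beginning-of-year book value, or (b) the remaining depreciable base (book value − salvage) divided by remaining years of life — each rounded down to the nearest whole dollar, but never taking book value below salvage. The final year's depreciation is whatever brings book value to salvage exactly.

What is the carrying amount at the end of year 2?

$8,526

Depreciable base = $76,728 − $7,300 = $69,428.
Year 1: DB = ⌊$76,728 × 200%/3⌋ = $51,152; SL = ⌊$69,428/3⌋ = $23,142 → take DB $51,152. Book value $25,576.
Year 2: DB = ⌊$25,576 × 200%/3⌋ = $17,050; SL = ⌊$18,276/2⌋ = $9,138 → take DB $17,050. Book value $8,526.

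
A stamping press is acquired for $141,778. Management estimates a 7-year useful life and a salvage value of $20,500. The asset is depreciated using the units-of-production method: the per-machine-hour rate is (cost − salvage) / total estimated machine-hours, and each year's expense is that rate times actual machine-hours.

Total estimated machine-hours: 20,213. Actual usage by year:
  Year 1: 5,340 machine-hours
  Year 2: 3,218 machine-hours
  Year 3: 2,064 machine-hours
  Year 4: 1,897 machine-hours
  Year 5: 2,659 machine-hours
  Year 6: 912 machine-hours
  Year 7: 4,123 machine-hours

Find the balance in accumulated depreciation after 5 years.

$91,068

Depreciable base = $141,778 − $20,500 = $121,278.
Rate = $121,278 / 20,213 machine-hours = $6 per machine-hour.
Year 1: 5,340 × $6 = $32,040. Book value $109,738.
Year 2: 3,218 × $6 = $19,308. Book value $90,430.
Year 3: 2,064 × $6 = $12,384. Book value $78,046.
Year 4: 1,897 × $6 = $11,382. Book value $66,664.
Year 5: 2,659 × $6 = $15,954. Book value $50,710.
Accumulated through year 5 = $141,778 − $50,710 = $91,068.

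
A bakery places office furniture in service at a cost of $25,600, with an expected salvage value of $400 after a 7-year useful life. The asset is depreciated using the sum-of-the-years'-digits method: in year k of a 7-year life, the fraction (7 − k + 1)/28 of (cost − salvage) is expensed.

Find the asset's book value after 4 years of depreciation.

$5,800

Depreciable base = $25,600 − $400 = $25,200.
Sum of the years' digits = 7+6+5+4+3+2+1 = 28.
Year 1: $25,200 × 7/28 = $6,300. Book value $19,300.
Year 2: $25,200 × 6/28 = $5,400. Book value $13,900.
Year 3: $25,200 × 5/28 = $4,500. Book value $9,400.
Year 4: $25,200 × 4/28 = $3,600. Book value $5,800.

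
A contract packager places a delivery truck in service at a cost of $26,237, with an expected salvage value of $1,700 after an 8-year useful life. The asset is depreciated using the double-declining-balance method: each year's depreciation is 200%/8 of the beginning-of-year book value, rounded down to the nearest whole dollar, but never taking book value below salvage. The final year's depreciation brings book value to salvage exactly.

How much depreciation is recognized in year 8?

Depreciable base = $26,237 − $1,700 = $24,537.
Year 1: ⌊$26,237 × 200%/8⌋ = $6,559. Book value $19,678.
Year 2: ⌊$19,678 × 200%/8⌋ = $4,919. Book value $14,759.
Year 3: ⌊$14,759 × 200%/8⌋ = $3,689. Book value $11,070.
Year 4: ⌊$11,070 × 200%/8⌋ = $2,767. Book value $8,303.
Year 5: ⌊$8,303 × 200%/8⌋ = $2,075. Book value $6,228.
Year 6: ⌊$6,228 × 200%/8⌋ = $1,557. Book value $4,671.
Year 7: ⌊$4,671 × 200%/8⌋ = $1,167. Book value $3,504.
Year 8 (final): $3,504 − $1,700 = $1,804. Book value $1,700.

$1,804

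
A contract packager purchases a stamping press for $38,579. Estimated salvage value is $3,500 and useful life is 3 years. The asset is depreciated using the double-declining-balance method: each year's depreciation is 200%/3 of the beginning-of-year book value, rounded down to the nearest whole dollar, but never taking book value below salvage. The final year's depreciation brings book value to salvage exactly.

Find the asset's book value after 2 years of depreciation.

Depreciable base = $38,579 − $3,500 = $35,079.
Year 1: ⌊$38,579 × 200%/3⌋ = $25,719. Book value $12,860.
Year 2: ⌊$12,860 × 200%/3⌋ = $8,573. Book value $4,287.

$4,287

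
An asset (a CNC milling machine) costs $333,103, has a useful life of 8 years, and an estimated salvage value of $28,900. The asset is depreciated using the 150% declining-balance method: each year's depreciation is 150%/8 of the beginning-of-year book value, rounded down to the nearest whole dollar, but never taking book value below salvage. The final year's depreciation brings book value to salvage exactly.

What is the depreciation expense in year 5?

$27,219

Depreciable base = $333,103 − $28,900 = $304,203.
Year 1: ⌊$333,103 × 150%/8⌋ = $62,456. Book value $270,647.
Year 2: ⌊$270,647 × 150%/8⌋ = $50,746. Book value $219,901.
Year 3: ⌊$219,901 × 150%/8⌋ = $41,231. Book value $178,670.
Year 4: ⌊$178,670 × 150%/8⌋ = $33,500. Book value $145,170.
Year 5: ⌊$145,170 × 150%/8⌋ = $27,219. Book value $117,951.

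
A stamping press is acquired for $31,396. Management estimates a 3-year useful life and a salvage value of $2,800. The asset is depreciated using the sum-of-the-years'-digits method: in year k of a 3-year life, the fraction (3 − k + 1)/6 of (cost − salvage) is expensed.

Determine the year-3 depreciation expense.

$4,766

Depreciable base = $31,396 − $2,800 = $28,596.
Sum of the years' digits = 3+2+1 = 6.
Year 1: $28,596 × 3/6 = $14,298. Book value $17,098.
Year 2: $28,596 × 2/6 = $9,532. Book value $7,566.
Year 3: $28,596 × 1/6 = $4,766. Book value $2,800.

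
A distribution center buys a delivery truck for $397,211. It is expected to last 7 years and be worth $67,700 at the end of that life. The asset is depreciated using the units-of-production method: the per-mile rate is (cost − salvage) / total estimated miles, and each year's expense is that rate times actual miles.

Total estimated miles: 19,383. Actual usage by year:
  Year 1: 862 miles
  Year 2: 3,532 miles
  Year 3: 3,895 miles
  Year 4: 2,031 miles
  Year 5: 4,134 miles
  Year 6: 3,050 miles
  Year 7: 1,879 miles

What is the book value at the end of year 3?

$256,298

Depreciable base = $397,211 − $67,700 = $329,511.
Rate = $329,511 / 19,383 miles = $17 per mile.
Year 1: 862 × $17 = $14,654. Book value $382,557.
Year 2: 3,532 × $17 = $60,044. Book value $322,513.
Year 3: 3,895 × $17 = $66,215. Book value $256,298.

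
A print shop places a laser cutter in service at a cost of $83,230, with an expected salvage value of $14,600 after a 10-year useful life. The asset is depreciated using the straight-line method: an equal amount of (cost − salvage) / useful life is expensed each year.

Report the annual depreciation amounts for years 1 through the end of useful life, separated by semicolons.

Depreciable base = $83,230 − $14,600 = $68,630.
Annual expense = $68,630 / 10 = $6,863.
End of year 1: book value $76,367.
End of year 2: book value $69,504.
End of year 3: book value $62,641.
End of year 4: book value $55,778.
End of year 5: book value $48,915.
End of year 6: book value $42,052.
End of year 7: book value $35,189.
End of year 8: book value $28,326.
End of year 9: book value $21,463.
End of year 10: book value $14,600.

$6,863; $6,863; $6,863; $6,863; $6,863; $6,863; $6,863; $6,863; $6,863; $6,863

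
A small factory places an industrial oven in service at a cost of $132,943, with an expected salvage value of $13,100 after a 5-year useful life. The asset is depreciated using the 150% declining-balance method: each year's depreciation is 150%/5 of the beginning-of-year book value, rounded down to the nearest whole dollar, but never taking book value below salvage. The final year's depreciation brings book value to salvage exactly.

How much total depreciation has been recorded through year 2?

$67,800

Depreciable base = $132,943 − $13,100 = $119,843.
Year 1: ⌊$132,943 × 150%/5⌋ = $39,882. Book value $93,061.
Year 2: ⌊$93,061 × 150%/5⌋ = $27,918. Book value $65,143.
Accumulated through year 2 = $132,943 − $65,143 = $67,800.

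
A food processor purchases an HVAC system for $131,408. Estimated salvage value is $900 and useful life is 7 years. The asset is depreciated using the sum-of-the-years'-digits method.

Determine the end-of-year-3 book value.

Depreciable base = $131,408 − $900 = $130,508.
Sum of the years' digits = 7+6+5+4+3+2+1 = 28.
Year 1: $130,508 × 7/28 = $32,627. Book value $98,781.
Year 2: $130,508 × 6/28 = $27,966. Book value $70,815.
Year 3: $130,508 × 5/28 = $23,305. Book value $47,510.

$47,510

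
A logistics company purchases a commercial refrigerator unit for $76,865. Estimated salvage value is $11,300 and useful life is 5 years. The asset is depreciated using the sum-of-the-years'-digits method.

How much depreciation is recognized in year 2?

Depreciable base = $76,865 − $11,300 = $65,565.
Sum of the years' digits = 5+4+3+2+1 = 15.
Year 1: $65,565 × 5/15 = $21,855. Book value $55,010.
Year 2: $65,565 × 4/15 = $17,484. Book value $37,526.

$17,484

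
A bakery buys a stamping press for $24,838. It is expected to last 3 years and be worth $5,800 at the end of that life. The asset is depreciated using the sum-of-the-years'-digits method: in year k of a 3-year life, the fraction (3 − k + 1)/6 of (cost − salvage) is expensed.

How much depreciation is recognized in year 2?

Depreciable base = $24,838 − $5,800 = $19,038.
Sum of the years' digits = 3+2+1 = 6.
Year 1: $19,038 × 3/6 = $9,519. Book value $15,319.
Year 2: $19,038 × 2/6 = $6,346. Book value $8,973.

$6,346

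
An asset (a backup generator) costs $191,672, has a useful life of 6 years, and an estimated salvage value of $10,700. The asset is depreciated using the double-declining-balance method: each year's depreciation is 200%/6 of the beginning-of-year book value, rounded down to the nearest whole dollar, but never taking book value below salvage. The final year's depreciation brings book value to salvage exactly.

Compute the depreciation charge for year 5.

Depreciable base = $191,672 − $10,700 = $180,972.
Year 1: ⌊$191,672 × 200%/6⌋ = $63,890. Book value $127,782.
Year 2: ⌊$127,782 × 200%/6⌋ = $42,594. Book value $85,188.
Year 3: ⌊$85,188 × 200%/6⌋ = $28,396. Book value $56,792.
Year 4: ⌊$56,792 × 200%/6⌋ = $18,930. Book value $37,862.
Year 5: ⌊$37,862 × 200%/6⌋ = $12,620. Book value $25,242.

$12,620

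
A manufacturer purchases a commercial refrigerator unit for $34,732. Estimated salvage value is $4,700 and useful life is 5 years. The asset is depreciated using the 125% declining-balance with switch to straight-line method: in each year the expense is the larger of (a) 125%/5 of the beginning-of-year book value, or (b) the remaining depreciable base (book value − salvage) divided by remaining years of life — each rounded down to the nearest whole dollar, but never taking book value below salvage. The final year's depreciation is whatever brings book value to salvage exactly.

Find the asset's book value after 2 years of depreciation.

$19,537

Depreciable base = $34,732 − $4,700 = $30,032.
Year 1: DB = ⌊$34,732 × 125%/5⌋ = $8,683; SL = ⌊$30,032/5⌋ = $6,006 → take DB $8,683. Book value $26,049.
Year 2: DB = ⌊$26,049 × 125%/5⌋ = $6,512; SL = ⌊$21,349/4⌋ = $5,337 → take DB $6,512. Book value $19,537.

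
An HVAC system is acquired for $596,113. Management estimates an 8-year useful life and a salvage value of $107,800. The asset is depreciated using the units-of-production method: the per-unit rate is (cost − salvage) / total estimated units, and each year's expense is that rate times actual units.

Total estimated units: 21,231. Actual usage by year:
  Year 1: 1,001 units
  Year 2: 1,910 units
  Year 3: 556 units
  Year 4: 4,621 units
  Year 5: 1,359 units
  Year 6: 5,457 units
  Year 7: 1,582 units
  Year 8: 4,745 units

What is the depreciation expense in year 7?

$36,386

Depreciable base = $596,113 − $107,800 = $488,313.
Rate = $488,313 / 21,231 units = $23 per unit.
Year 1: 1,001 × $23 = $23,023. Book value $573,090.
Year 2: 1,910 × $23 = $43,930. Book value $529,160.
Year 3: 556 × $23 = $12,788. Book value $516,372.
Year 4: 4,621 × $23 = $106,283. Book value $410,089.
Year 5: 1,359 × $23 = $31,257. Book value $378,832.
Year 6: 5,457 × $23 = $125,511. Book value $253,321.
Year 7: 1,582 × $23 = $36,386. Book value $216,935.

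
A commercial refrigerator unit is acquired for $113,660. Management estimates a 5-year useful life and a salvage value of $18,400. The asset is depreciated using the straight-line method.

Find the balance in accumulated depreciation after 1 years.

$19,052

Depreciable base = $113,660 − $18,400 = $95,260.
Annual expense = $95,260 / 5 = $19,052.
End of year 1: book value $94,608.
Accumulated through year 1 = $113,660 − $94,608 = $19,052.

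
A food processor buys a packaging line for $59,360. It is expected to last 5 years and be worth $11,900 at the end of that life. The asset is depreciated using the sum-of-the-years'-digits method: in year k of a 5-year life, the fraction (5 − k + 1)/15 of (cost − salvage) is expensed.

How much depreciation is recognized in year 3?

$9,492

Depreciable base = $59,360 − $11,900 = $47,460.
Sum of the years' digits = 5+4+3+2+1 = 15.
Year 1: $47,460 × 5/15 = $15,820. Book value $43,540.
Year 2: $47,460 × 4/15 = $12,656. Book value $30,884.
Year 3: $47,460 × 3/15 = $9,492. Book value $21,392.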